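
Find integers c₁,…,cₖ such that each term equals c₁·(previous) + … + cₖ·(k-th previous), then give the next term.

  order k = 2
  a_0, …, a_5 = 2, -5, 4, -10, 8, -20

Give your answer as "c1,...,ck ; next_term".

  a_2 = 0·-5 + 2·2 = 4
  a_3 = 0·4 + 2·-5 = -10
  a_4 = 0·-10 + 2·4 = 8
  a_5 = 0·8 + 2·-10 = -20
  a_6 = 0·-20 + 2·8 = 16

0,2 ; 16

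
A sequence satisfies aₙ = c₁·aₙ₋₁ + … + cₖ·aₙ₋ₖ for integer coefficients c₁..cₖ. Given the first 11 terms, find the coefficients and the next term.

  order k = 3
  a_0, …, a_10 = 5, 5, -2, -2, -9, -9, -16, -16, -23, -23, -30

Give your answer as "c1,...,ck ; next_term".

1,1,-1 ; -30

  a_3 = 1·-2 + 1·5 + -1·5 = -2
  a_4 = 1·-2 + 1·-2 + -1·5 = -9
  a_5 = 1·-9 + 1·-2 + -1·-2 = -9
  a_6 = 1·-9 + 1·-9 + -1·-2 = -16
  a_7 = 1·-16 + 1·-9 + -1·-9 = -16
  a_8 = 1·-16 + 1·-16 + -1·-9 = -23
  a_9 = 1·-23 + 1·-16 + -1·-16 = -23
  a_10 = 1·-23 + 1·-23 + -1·-16 = -30
  a_11 = 1·-30 + 1·-23 + -1·-23 = -30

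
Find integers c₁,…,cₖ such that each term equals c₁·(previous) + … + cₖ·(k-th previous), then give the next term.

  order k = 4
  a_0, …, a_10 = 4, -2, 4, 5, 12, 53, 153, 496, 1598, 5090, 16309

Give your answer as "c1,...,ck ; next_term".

2,3,3,-1 ; 52186

  a_4 = 2·5 + 3·4 + 3·-2 + -1·4 = 12
  a_5 = 2·12 + 3·5 + 3·4 + -1·-2 = 53
  a_6 = 2·53 + 3·12 + 3·5 + -1·4 = 153
  a_7 = 2·153 + 3·53 + 3·12 + -1·5 = 496
  a_8 = 2·496 + 3·153 + 3·53 + -1·12 = 1598
  a_9 = 2·1598 + 3·496 + 3·153 + -1·53 = 5090
  a_10 = 2·5090 + 3·1598 + 3·496 + -1·153 = 16309
  a_11 = 2·16309 + 3·5090 + 3·1598 + -1·496 = 52186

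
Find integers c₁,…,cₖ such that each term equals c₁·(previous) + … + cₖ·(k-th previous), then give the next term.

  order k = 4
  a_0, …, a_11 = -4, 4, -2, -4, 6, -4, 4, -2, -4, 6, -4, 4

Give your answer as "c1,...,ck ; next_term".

  a_4 = -1·-4 + -1·-2 + -1·4 + -1·-4 = 6
  a_5 = -1·6 + -1·-4 + -1·-2 + -1·4 = -4
  a_6 = -1·-4 + -1·6 + -1·-4 + -1·-2 = 4
  a_7 = -1·4 + -1·-4 + -1·6 + -1·-4 = -2
  a_8 = -1·-2 + -1·4 + -1·-4 + -1·6 = -4
  a_9 = -1·-4 + -1·-2 + -1·4 + -1·-4 = 6
  a_10 = -1·6 + -1·-4 + -1·-2 + -1·4 = -4
  a_11 = -1·-4 + -1·6 + -1·-4 + -1·-2 = 4
  a_12 = -1·4 + -1·-4 + -1·6 + -1·-4 = -2

-1,-1,-1,-1 ; -2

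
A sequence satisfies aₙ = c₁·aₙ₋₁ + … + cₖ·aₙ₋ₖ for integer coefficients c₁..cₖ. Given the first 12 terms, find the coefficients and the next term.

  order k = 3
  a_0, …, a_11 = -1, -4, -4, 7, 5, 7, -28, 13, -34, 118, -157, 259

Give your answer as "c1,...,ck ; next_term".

-1,0,-3 ; -613

  a_3 = -1·-4 + 0·-4 + -3·-1 = 7
  a_4 = -1·7 + 0·-4 + -3·-4 = 5
  a_5 = -1·5 + 0·7 + -3·-4 = 7
  a_6 = -1·7 + 0·5 + -3·7 = -28
  a_7 = -1·-28 + 0·7 + -3·5 = 13
  a_8 = -1·13 + 0·-28 + -3·7 = -34
  a_9 = -1·-34 + 0·13 + -3·-28 = 118
  a_10 = -1·118 + 0·-34 + -3·13 = -157
  a_11 = -1·-157 + 0·118 + -3·-34 = 259
  a_12 = -1·259 + 0·-157 + -3·118 = -613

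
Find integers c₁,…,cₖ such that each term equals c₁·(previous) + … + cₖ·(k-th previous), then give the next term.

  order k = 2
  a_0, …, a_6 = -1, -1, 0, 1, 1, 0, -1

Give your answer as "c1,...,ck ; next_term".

  a_2 = 1·-1 + -1·-1 = 0
  a_3 = 1·0 + -1·-1 = 1
  a_4 = 1·1 + -1·0 = 1
  a_5 = 1·1 + -1·1 = 0
  a_6 = 1·0 + -1·1 = -1
  a_7 = 1·-1 + -1·0 = -1

1,-1 ; -1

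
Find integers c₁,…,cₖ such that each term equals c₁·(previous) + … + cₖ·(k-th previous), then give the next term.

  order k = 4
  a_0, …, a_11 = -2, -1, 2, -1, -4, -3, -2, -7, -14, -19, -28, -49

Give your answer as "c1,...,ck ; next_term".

  a_4 = 1·-1 + 0·2 + 1·-1 + 1·-2 = -4
  a_5 = 1·-4 + 0·-1 + 1·2 + 1·-1 = -3
  a_6 = 1·-3 + 0·-4 + 1·-1 + 1·2 = -2
  a_7 = 1·-2 + 0·-3 + 1·-4 + 1·-1 = -7
  a_8 = 1·-7 + 0·-2 + 1·-3 + 1·-4 = -14
  a_9 = 1·-14 + 0·-7 + 1·-2 + 1·-3 = -19
  a_10 = 1·-19 + 0·-14 + 1·-7 + 1·-2 = -28
  a_11 = 1·-28 + 0·-19 + 1·-14 + 1·-7 = -49
  a_12 = 1·-49 + 0·-28 + 1·-19 + 1·-14 = -82

1,0,1,1 ; -82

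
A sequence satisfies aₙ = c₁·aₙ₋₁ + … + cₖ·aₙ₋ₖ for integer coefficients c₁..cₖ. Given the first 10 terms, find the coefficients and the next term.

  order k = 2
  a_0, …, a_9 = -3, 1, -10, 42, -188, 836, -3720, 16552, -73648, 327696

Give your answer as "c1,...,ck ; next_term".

-4,2 ; -1458080

  a_2 = -4·1 + 2·-3 = -10
  a_3 = -4·-10 + 2·1 = 42
  a_4 = -4·42 + 2·-10 = -188
  a_5 = -4·-188 + 2·42 = 836
  a_6 = -4·836 + 2·-188 = -3720
  a_7 = -4·-3720 + 2·836 = 16552
  a_8 = -4·16552 + 2·-3720 = -73648
  a_9 = -4·-73648 + 2·16552 = 327696
  a_10 = -4·327696 + 2·-73648 = -1458080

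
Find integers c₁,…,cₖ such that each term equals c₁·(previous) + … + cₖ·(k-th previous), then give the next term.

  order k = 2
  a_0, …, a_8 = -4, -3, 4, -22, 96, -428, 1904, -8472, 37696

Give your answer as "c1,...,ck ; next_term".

-4,2 ; -167728

  a_2 = -4·-3 + 2·-4 = 4
  a_3 = -4·4 + 2·-3 = -22
  a_4 = -4·-22 + 2·4 = 96
  a_5 = -4·96 + 2·-22 = -428
  a_6 = -4·-428 + 2·96 = 1904
  a_7 = -4·1904 + 2·-428 = -8472
  a_8 = -4·-8472 + 2·1904 = 37696
  a_9 = -4·37696 + 2·-8472 = -167728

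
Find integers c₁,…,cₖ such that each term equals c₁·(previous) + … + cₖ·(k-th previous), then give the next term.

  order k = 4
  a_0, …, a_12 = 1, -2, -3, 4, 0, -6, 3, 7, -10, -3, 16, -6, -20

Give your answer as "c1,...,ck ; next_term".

  a_4 = -1·4 + -1·-3 + 0·-2 + 1·1 = 0
  a_5 = -1·0 + -1·4 + 0·-3 + 1·-2 = -6
  a_6 = -1·-6 + -1·0 + 0·4 + 1·-3 = 3
  a_7 = -1·3 + -1·-6 + 0·0 + 1·4 = 7
  a_8 = -1·7 + -1·3 + 0·-6 + 1·0 = -10
  a_9 = -1·-10 + -1·7 + 0·3 + 1·-6 = -3
  a_10 = -1·-3 + -1·-10 + 0·7 + 1·3 = 16
  a_11 = -1·16 + -1·-3 + 0·-10 + 1·7 = -6
  a_12 = -1·-6 + -1·16 + 0·-3 + 1·-10 = -20
  a_13 = -1·-20 + -1·-6 + 0·16 + 1·-3 = 23

-1,-1,0,1 ; 23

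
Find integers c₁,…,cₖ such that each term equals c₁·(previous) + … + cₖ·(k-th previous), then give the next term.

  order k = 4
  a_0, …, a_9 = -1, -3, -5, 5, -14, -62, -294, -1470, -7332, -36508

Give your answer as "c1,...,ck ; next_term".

  a_4 = 4·5 + 4·-5 + 4·-3 + 2·-1 = -14
  a_5 = 4·-14 + 4·5 + 4·-5 + 2·-3 = -62
  a_6 = 4·-62 + 4·-14 + 4·5 + 2·-5 = -294
  a_7 = 4·-294 + 4·-62 + 4·-14 + 2·5 = -1470
  a_8 = 4·-1470 + 4·-294 + 4·-62 + 2·-14 = -7332
  a_9 = 4·-7332 + 4·-1470 + 4·-294 + 2·-62 = -36508
  a_10 = 4·-36508 + 4·-7332 + 4·-1470 + 2·-294 = -181828

4,4,4,2 ; -181828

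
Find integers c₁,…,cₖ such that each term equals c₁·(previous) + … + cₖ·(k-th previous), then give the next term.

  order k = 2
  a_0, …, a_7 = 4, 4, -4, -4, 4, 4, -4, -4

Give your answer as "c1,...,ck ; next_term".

  a_2 = 0·4 + -1·4 = -4
  a_3 = 0·-4 + -1·4 = -4
  a_4 = 0·-4 + -1·-4 = 4
  a_5 = 0·4 + -1·-4 = 4
  a_6 = 0·4 + -1·4 = -4
  a_7 = 0·-4 + -1·4 = -4
  a_8 = 0·-4 + -1·-4 = 4

0,-1 ; 4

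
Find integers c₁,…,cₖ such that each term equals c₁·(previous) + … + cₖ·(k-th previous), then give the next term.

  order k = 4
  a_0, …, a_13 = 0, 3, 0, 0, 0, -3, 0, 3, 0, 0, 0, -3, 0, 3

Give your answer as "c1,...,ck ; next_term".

0,-1,0,-1 ; 0

  a_4 = 0·0 + -1·0 + 0·3 + -1·0 = 0
  a_5 = 0·0 + -1·0 + 0·0 + -1·3 = -3
  a_6 = 0·-3 + -1·0 + 0·0 + -1·0 = 0
  a_7 = 0·0 + -1·-3 + 0·0 + -1·0 = 3
  a_8 = 0·3 + -1·0 + 0·-3 + -1·0 = 0
  a_9 = 0·0 + -1·3 + 0·0 + -1·-3 = 0
  a_10 = 0·0 + -1·0 + 0·3 + -1·0 = 0
  a_11 = 0·0 + -1·0 + 0·0 + -1·3 = -3
  a_12 = 0·-3 + -1·0 + 0·0 + -1·0 = 0
  a_13 = 0·0 + -1·-3 + 0·0 + -1·0 = 3
  a_14 = 0·3 + -1·0 + 0·-3 + -1·0 = 0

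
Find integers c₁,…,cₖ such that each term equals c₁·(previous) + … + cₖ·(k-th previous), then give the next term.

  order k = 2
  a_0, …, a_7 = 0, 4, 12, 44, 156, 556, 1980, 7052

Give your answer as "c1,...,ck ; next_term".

  a_2 = 3·4 + 2·0 = 12
  a_3 = 3·12 + 2·4 = 44
  a_4 = 3·44 + 2·12 = 156
  a_5 = 3·156 + 2·44 = 556
  a_6 = 3·556 + 2·156 = 1980
  a_7 = 3·1980 + 2·556 = 7052
  a_8 = 3·7052 + 2·1980 = 25116

3,2 ; 25116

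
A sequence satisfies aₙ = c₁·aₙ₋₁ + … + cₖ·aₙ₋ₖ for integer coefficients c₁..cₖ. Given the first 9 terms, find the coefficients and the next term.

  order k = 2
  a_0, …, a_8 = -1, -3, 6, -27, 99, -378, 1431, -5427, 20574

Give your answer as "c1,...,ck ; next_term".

-3,3 ; -78003

  a_2 = -3·-3 + 3·-1 = 6
  a_3 = -3·6 + 3·-3 = -27
  a_4 = -3·-27 + 3·6 = 99
  a_5 = -3·99 + 3·-27 = -378
  a_6 = -3·-378 + 3·99 = 1431
  a_7 = -3·1431 + 3·-378 = -5427
  a_8 = -3·-5427 + 3·1431 = 20574
  a_9 = -3·20574 + 3·-5427 = -78003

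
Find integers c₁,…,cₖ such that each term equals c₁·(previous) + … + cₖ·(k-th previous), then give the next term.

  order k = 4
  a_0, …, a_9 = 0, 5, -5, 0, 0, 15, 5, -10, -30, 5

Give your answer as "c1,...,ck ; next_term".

1,-1,-1,2 ; 55

  a_4 = 1·0 + -1·-5 + -1·5 + 2·0 = 0
  a_5 = 1·0 + -1·0 + -1·-5 + 2·5 = 15
  a_6 = 1·15 + -1·0 + -1·0 + 2·-5 = 5
  a_7 = 1·5 + -1·15 + -1·0 + 2·0 = -10
  a_8 = 1·-10 + -1·5 + -1·15 + 2·0 = -30
  a_9 = 1·-30 + -1·-10 + -1·5 + 2·15 = 5
  a_10 = 1·5 + -1·-30 + -1·-10 + 2·5 = 55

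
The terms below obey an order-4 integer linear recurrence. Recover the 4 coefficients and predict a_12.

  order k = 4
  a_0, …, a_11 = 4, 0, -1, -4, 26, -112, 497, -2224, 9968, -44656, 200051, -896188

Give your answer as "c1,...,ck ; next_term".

-4,2,0,3 ; 4014758

  a_4 = -4·-4 + 2·-1 + 0·0 + 3·4 = 26
  a_5 = -4·26 + 2·-4 + 0·-1 + 3·0 = -112
  a_6 = -4·-112 + 2·26 + 0·-4 + 3·-1 = 497
  a_7 = -4·497 + 2·-112 + 0·26 + 3·-4 = -2224
  a_8 = -4·-2224 + 2·497 + 0·-112 + 3·26 = 9968
  a_9 = -4·9968 + 2·-2224 + 0·497 + 3·-112 = -44656
  a_10 = -4·-44656 + 2·9968 + 0·-2224 + 3·497 = 200051
  a_11 = -4·200051 + 2·-44656 + 0·9968 + 3·-2224 = -896188
  a_12 = -4·-896188 + 2·200051 + 0·-44656 + 3·9968 = 4014758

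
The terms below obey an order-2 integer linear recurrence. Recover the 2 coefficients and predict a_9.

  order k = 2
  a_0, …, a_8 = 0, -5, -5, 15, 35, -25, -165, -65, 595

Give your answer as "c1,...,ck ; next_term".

1,-4 ; 855

  a_2 = 1·-5 + -4·0 = -5
  a_3 = 1·-5 + -4·-5 = 15
  a_4 = 1·15 + -4·-5 = 35
  a_5 = 1·35 + -4·15 = -25
  a_6 = 1·-25 + -4·35 = -165
  a_7 = 1·-165 + -4·-25 = -65
  a_8 = 1·-65 + -4·-165 = 595
  a_9 = 1·595 + -4·-65 = 855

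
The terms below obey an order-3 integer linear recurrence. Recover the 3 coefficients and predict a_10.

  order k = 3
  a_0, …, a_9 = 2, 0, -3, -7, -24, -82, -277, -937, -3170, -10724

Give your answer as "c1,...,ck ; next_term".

3,1,1 ; -36279

  a_3 = 3·-3 + 1·0 + 1·2 = -7
  a_4 = 3·-7 + 1·-3 + 1·0 = -24
  a_5 = 3·-24 + 1·-7 + 1·-3 = -82
  a_6 = 3·-82 + 1·-24 + 1·-7 = -277
  a_7 = 3·-277 + 1·-82 + 1·-24 = -937
  a_8 = 3·-937 + 1·-277 + 1·-82 = -3170
  a_9 = 3·-3170 + 1·-937 + 1·-277 = -10724
  a_10 = 3·-10724 + 1·-3170 + 1·-937 = -36279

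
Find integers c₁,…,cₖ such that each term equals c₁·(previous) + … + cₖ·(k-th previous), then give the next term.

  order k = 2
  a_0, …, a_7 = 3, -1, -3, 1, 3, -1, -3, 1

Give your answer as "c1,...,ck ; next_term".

0,-1 ; 3

  a_2 = 0·-1 + -1·3 = -3
  a_3 = 0·-3 + -1·-1 = 1
  a_4 = 0·1 + -1·-3 = 3
  a_5 = 0·3 + -1·1 = -1
  a_6 = 0·-1 + -1·3 = -3
  a_7 = 0·-3 + -1·-1 = 1
  a_8 = 0·1 + -1·-3 = 3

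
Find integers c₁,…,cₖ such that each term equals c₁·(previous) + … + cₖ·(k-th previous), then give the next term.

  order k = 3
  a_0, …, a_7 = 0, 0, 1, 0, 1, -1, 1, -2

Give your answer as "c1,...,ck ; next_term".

0,1,-1 ; 2

  a_3 = 0·1 + 1·0 + -1·0 = 0
  a_4 = 0·0 + 1·1 + -1·0 = 1
  a_5 = 0·1 + 1·0 + -1·1 = -1
  a_6 = 0·-1 + 1·1 + -1·0 = 1
  a_7 = 0·1 + 1·-1 + -1·1 = -2
  a_8 = 0·-2 + 1·1 + -1·-1 = 2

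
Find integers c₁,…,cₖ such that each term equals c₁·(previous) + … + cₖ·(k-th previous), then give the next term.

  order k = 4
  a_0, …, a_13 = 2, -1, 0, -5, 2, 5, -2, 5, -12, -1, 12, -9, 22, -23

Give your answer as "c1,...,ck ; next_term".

  a_4 = -1·-5 + -1·0 + -1·-1 + -2·2 = 2
  a_5 = -1·2 + -1·-5 + -1·0 + -2·-1 = 5
  a_6 = -1·5 + -1·2 + -1·-5 + -2·0 = -2
  a_7 = -1·-2 + -1·5 + -1·2 + -2·-5 = 5
  a_8 = -1·5 + -1·-2 + -1·5 + -2·2 = -12
  a_9 = -1·-12 + -1·5 + -1·-2 + -2·5 = -1
  a_10 = -1·-1 + -1·-12 + -1·5 + -2·-2 = 12
  a_11 = -1·12 + -1·-1 + -1·-12 + -2·5 = -9
  a_12 = -1·-9 + -1·12 + -1·-1 + -2·-12 = 22
  a_13 = -1·22 + -1·-9 + -1·12 + -2·-1 = -23
  a_14 = -1·-23 + -1·22 + -1·-9 + -2·12 = -14

-1,-1,-1,-2 ; -14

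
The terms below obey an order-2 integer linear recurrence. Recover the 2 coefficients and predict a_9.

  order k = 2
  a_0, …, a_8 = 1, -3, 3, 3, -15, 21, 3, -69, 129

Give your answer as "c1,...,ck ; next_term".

-2,-3 ; -51

  a_2 = -2·-3 + -3·1 = 3
  a_3 = -2·3 + -3·-3 = 3
  a_4 = -2·3 + -3·3 = -15
  a_5 = -2·-15 + -3·3 = 21
  a_6 = -2·21 + -3·-15 = 3
  a_7 = -2·3 + -3·21 = -69
  a_8 = -2·-69 + -3·3 = 129
  a_9 = -2·129 + -3·-69 = -51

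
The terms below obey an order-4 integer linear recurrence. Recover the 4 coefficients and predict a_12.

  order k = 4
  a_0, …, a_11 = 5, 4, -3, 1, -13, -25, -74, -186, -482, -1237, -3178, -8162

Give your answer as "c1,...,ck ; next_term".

2,2,-1,-1 ; -20961

  a_4 = 2·1 + 2·-3 + -1·4 + -1·5 = -13
  a_5 = 2·-13 + 2·1 + -1·-3 + -1·4 = -25
  a_6 = 2·-25 + 2·-13 + -1·1 + -1·-3 = -74
  a_7 = 2·-74 + 2·-25 + -1·-13 + -1·1 = -186
  a_8 = 2·-186 + 2·-74 + -1·-25 + -1·-13 = -482
  a_9 = 2·-482 + 2·-186 + -1·-74 + -1·-25 = -1237
  a_10 = 2·-1237 + 2·-482 + -1·-186 + -1·-74 = -3178
  a_11 = 2·-3178 + 2·-1237 + -1·-482 + -1·-186 = -8162
  a_12 = 2·-8162 + 2·-3178 + -1·-1237 + -1·-482 = -20961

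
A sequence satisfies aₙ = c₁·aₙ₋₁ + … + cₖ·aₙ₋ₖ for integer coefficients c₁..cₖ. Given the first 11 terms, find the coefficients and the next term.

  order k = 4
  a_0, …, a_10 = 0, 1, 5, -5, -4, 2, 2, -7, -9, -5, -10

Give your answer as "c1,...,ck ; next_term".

1,0,1,1 ; -26

  a_4 = 1·-5 + 0·5 + 1·1 + 1·0 = -4
  a_5 = 1·-4 + 0·-5 + 1·5 + 1·1 = 2
  a_6 = 1·2 + 0·-4 + 1·-5 + 1·5 = 2
  a_7 = 1·2 + 0·2 + 1·-4 + 1·-5 = -7
  a_8 = 1·-7 + 0·2 + 1·2 + 1·-4 = -9
  a_9 = 1·-9 + 0·-7 + 1·2 + 1·2 = -5
  a_10 = 1·-5 + 0·-9 + 1·-7 + 1·2 = -10
  a_11 = 1·-10 + 0·-5 + 1·-9 + 1·-7 = -26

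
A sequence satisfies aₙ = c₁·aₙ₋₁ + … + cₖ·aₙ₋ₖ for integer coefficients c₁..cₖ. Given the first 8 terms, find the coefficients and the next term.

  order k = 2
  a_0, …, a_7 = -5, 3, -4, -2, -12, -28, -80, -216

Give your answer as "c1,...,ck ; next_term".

  a_2 = 2·3 + 2·-5 = -4
  a_3 = 2·-4 + 2·3 = -2
  a_4 = 2·-2 + 2·-4 = -12
  a_5 = 2·-12 + 2·-2 = -28
  a_6 = 2·-28 + 2·-12 = -80
  a_7 = 2·-80 + 2·-28 = -216
  a_8 = 2·-216 + 2·-80 = -592

2,2 ; -592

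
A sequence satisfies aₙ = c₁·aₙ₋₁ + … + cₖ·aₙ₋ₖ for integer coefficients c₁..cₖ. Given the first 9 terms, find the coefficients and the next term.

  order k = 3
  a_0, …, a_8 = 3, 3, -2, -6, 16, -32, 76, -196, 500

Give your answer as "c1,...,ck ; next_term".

  a_3 = -3·-2 + -2·3 + -2·3 = -6
  a_4 = -3·-6 + -2·-2 + -2·3 = 16
  a_5 = -3·16 + -2·-6 + -2·-2 = -32
  a_6 = -3·-32 + -2·16 + -2·-6 = 76
  a_7 = -3·76 + -2·-32 + -2·16 = -196
  a_8 = -3·-196 + -2·76 + -2·-32 = 500
  a_9 = -3·500 + -2·-196 + -2·76 = -1260

-3,-2,-2 ; -1260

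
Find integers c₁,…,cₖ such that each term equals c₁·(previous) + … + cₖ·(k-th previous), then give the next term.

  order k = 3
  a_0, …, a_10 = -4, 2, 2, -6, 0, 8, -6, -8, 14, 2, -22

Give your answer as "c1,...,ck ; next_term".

  a_3 = 0·2 + -1·2 + 1·-4 = -6
  a_4 = 0·-6 + -1·2 + 1·2 = 0
  a_5 = 0·0 + -1·-6 + 1·2 = 8
  a_6 = 0·8 + -1·0 + 1·-6 = -6
  a_7 = 0·-6 + -1·8 + 1·0 = -8
  a_8 = 0·-8 + -1·-6 + 1·8 = 14
  a_9 = 0·14 + -1·-8 + 1·-6 = 2
  a_10 = 0·2 + -1·14 + 1·-8 = -22
  a_11 = 0·-22 + -1·2 + 1·14 = 12

0,-1,1 ; 12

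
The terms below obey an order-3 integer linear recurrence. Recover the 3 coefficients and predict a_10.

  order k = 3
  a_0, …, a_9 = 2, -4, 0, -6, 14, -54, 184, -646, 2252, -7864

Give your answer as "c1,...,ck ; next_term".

-3,2,1 ; 27450

  a_3 = -3·0 + 2·-4 + 1·2 = -6
  a_4 = -3·-6 + 2·0 + 1·-4 = 14
  a_5 = -3·14 + 2·-6 + 1·0 = -54
  a_6 = -3·-54 + 2·14 + 1·-6 = 184
  a_7 = -3·184 + 2·-54 + 1·14 = -646
  a_8 = -3·-646 + 2·184 + 1·-54 = 2252
  a_9 = -3·2252 + 2·-646 + 1·184 = -7864
  a_10 = -3·-7864 + 2·2252 + 1·-646 = 27450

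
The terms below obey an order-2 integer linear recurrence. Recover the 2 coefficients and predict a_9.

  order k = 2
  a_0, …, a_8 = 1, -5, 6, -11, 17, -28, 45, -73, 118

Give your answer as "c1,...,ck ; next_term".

-1,1 ; -191

  a_2 = -1·-5 + 1·1 = 6
  a_3 = -1·6 + 1·-5 = -11
  a_4 = -1·-11 + 1·6 = 17
  a_5 = -1·17 + 1·-11 = -28
  a_6 = -1·-28 + 1·17 = 45
  a_7 = -1·45 + 1·-28 = -73
  a_8 = -1·-73 + 1·45 = 118
  a_9 = -1·118 + 1·-73 = -191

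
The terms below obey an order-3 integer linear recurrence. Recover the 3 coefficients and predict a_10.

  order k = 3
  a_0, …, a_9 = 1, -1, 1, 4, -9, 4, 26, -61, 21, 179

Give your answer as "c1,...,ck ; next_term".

-1,-2,3 ; -404

  a_3 = -1·1 + -2·-1 + 3·1 = 4
  a_4 = -1·4 + -2·1 + 3·-1 = -9
  a_5 = -1·-9 + -2·4 + 3·1 = 4
  a_6 = -1·4 + -2·-9 + 3·4 = 26
  a_7 = -1·26 + -2·4 + 3·-9 = -61
  a_8 = -1·-61 + -2·26 + 3·4 = 21
  a_9 = -1·21 + -2·-61 + 3·26 = 179
  a_10 = -1·179 + -2·21 + 3·-61 = -404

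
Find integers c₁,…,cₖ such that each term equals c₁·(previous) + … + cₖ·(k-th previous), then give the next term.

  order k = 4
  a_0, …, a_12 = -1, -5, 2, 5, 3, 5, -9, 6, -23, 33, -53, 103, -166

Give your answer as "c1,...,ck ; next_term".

  a_4 = -1·5 + 1·2 + -1·-5 + -1·-1 = 3
  a_5 = -1·3 + 1·5 + -1·2 + -1·-5 = 5
  a_6 = -1·5 + 1·3 + -1·5 + -1·2 = -9
  a_7 = -1·-9 + 1·5 + -1·3 + -1·5 = 6
  a_8 = -1·6 + 1·-9 + -1·5 + -1·3 = -23
  a_9 = -1·-23 + 1·6 + -1·-9 + -1·5 = 33
  a_10 = -1·33 + 1·-23 + -1·6 + -1·-9 = -53
  a_11 = -1·-53 + 1·33 + -1·-23 + -1·6 = 103
  a_12 = -1·103 + 1·-53 + -1·33 + -1·-23 = -166
  a_13 = -1·-166 + 1·103 + -1·-53 + -1·33 = 289

-1,1,-1,-1 ; 289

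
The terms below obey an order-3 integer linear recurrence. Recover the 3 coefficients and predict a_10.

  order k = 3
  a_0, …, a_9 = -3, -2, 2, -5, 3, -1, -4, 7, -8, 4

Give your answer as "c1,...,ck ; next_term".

-1,0,1 ; 3

  a_3 = -1·2 + 0·-2 + 1·-3 = -5
  a_4 = -1·-5 + 0·2 + 1·-2 = 3
  a_5 = -1·3 + 0·-5 + 1·2 = -1
  a_6 = -1·-1 + 0·3 + 1·-5 = -4
  a_7 = -1·-4 + 0·-1 + 1·3 = 7
  a_8 = -1·7 + 0·-4 + 1·-1 = -8
  a_9 = -1·-8 + 0·7 + 1·-4 = 4
  a_10 = -1·4 + 0·-8 + 1·7 = 3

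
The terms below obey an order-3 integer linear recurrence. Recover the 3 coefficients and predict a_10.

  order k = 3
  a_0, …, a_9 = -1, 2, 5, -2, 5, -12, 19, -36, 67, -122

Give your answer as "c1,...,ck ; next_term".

  a_3 = -1·5 + 1·2 + -1·-1 = -2
  a_4 = -1·-2 + 1·5 + -1·2 = 5
  a_5 = -1·5 + 1·-2 + -1·5 = -12
  a_6 = -1·-12 + 1·5 + -1·-2 = 19
  a_7 = -1·19 + 1·-12 + -1·5 = -36
  a_8 = -1·-36 + 1·19 + -1·-12 = 67
  a_9 = -1·67 + 1·-36 + -1·19 = -122
  a_10 = -1·-122 + 1·67 + -1·-36 = 225

-1,1,-1 ; 225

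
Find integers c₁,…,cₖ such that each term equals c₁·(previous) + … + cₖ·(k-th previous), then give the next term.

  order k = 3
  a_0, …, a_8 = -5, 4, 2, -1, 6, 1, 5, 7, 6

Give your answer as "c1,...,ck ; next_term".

  a_3 = 0·2 + 1·4 + 1·-5 = -1
  a_4 = 0·-1 + 1·2 + 1·4 = 6
  a_5 = 0·6 + 1·-1 + 1·2 = 1
  a_6 = 0·1 + 1·6 + 1·-1 = 5
  a_7 = 0·5 + 1·1 + 1·6 = 7
  a_8 = 0·7 + 1·5 + 1·1 = 6
  a_9 = 0·6 + 1·7 + 1·5 = 12

0,1,1 ; 12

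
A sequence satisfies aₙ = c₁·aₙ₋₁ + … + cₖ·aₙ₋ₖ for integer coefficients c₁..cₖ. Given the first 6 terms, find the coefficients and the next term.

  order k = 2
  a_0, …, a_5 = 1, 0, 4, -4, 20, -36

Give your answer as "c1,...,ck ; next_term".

  a_2 = -1·0 + 4·1 = 4
  a_3 = -1·4 + 4·0 = -4
  a_4 = -1·-4 + 4·4 = 20
  a_5 = -1·20 + 4·-4 = -36
  a_6 = -1·-36 + 4·20 = 116

-1,4 ; 116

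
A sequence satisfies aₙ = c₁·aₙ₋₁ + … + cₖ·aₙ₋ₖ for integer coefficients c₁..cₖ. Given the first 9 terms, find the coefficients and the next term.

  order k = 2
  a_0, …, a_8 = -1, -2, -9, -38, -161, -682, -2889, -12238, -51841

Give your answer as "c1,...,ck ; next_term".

  a_2 = 4·-2 + 1·-1 = -9
  a_3 = 4·-9 + 1·-2 = -38
  a_4 = 4·-38 + 1·-9 = -161
  a_5 = 4·-161 + 1·-38 = -682
  a_6 = 4·-682 + 1·-161 = -2889
  a_7 = 4·-2889 + 1·-682 = -12238
  a_8 = 4·-12238 + 1·-2889 = -51841
  a_9 = 4·-51841 + 1·-12238 = -219602

4,1 ; -219602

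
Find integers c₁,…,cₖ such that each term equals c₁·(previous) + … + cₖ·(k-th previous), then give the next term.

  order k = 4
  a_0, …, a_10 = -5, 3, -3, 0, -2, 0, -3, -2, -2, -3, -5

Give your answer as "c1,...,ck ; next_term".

  a_4 = 0·0 + 0·-3 + 1·3 + 1·-5 = -2
  a_5 = 0·-2 + 0·0 + 1·-3 + 1·3 = 0
  a_6 = 0·0 + 0·-2 + 1·0 + 1·-3 = -3
  a_7 = 0·-3 + 0·0 + 1·-2 + 1·0 = -2
  a_8 = 0·-2 + 0·-3 + 1·0 + 1·-2 = -2
  a_9 = 0·-2 + 0·-2 + 1·-3 + 1·0 = -3
  a_10 = 0·-3 + 0·-2 + 1·-2 + 1·-3 = -5
  a_11 = 0·-5 + 0·-3 + 1·-2 + 1·-2 = -4

0,0,1,1 ; -4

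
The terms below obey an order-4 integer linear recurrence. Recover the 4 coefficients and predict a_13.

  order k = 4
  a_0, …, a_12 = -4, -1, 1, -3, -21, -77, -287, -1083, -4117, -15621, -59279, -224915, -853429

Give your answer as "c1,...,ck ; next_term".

3,3,-1,4 ; -3238237

  a_4 = 3·-3 + 3·1 + -1·-1 + 4·-4 = -21
  a_5 = 3·-21 + 3·-3 + -1·1 + 4·-1 = -77
  a_6 = 3·-77 + 3·-21 + -1·-3 + 4·1 = -287
  a_7 = 3·-287 + 3·-77 + -1·-21 + 4·-3 = -1083
  a_8 = 3·-1083 + 3·-287 + -1·-77 + 4·-21 = -4117
  a_9 = 3·-4117 + 3·-1083 + -1·-287 + 4·-77 = -15621
  a_10 = 3·-15621 + 3·-4117 + -1·-1083 + 4·-287 = -59279
  a_11 = 3·-59279 + 3·-15621 + -1·-4117 + 4·-1083 = -224915
  a_12 = 3·-224915 + 3·-59279 + -1·-15621 + 4·-4117 = -853429
  a_13 = 3·-853429 + 3·-224915 + -1·-59279 + 4·-15621 = -3238237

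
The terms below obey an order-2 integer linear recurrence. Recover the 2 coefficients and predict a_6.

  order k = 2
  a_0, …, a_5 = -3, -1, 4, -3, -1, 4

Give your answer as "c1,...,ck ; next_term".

  a_2 = -1·-1 + -1·-3 = 4
  a_3 = -1·4 + -1·-1 = -3
  a_4 = -1·-3 + -1·4 = -1
  a_5 = -1·-1 + -1·-3 = 4
  a_6 = -1·4 + -1·-1 = -3

-1,-1 ; -3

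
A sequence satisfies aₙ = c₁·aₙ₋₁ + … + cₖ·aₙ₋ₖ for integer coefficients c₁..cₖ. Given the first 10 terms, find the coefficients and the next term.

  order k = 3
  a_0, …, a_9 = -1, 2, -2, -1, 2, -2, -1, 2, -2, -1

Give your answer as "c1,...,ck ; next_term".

  a_3 = 0·-2 + 0·2 + 1·-1 = -1
  a_4 = 0·-1 + 0·-2 + 1·2 = 2
  a_5 = 0·2 + 0·-1 + 1·-2 = -2
  a_6 = 0·-2 + 0·2 + 1·-1 = -1
  a_7 = 0·-1 + 0·-2 + 1·2 = 2
  a_8 = 0·2 + 0·-1 + 1·-2 = -2
  a_9 = 0·-2 + 0·2 + 1·-1 = -1
  a_10 = 0·-1 + 0·-2 + 1·2 = 2

0,0,1 ; 2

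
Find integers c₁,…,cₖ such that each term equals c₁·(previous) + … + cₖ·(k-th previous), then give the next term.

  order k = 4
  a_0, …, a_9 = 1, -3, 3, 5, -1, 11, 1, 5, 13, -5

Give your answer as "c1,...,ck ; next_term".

  a_4 = 0·5 + 1·3 + 1·-3 + -1·1 = -1
  a_5 = 0·-1 + 1·5 + 1·3 + -1·-3 = 11
  a_6 = 0·11 + 1·-1 + 1·5 + -1·3 = 1
  a_7 = 0·1 + 1·11 + 1·-1 + -1·5 = 5
  a_8 = 0·5 + 1·1 + 1·11 + -1·-1 = 13
  a_9 = 0·13 + 1·5 + 1·1 + -1·11 = -5
  a_10 = 0·-5 + 1·13 + 1·5 + -1·1 = 17

0,1,1,-1 ; 17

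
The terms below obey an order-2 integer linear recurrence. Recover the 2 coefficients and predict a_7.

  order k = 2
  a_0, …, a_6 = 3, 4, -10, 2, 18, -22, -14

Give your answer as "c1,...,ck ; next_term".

-1,-2 ; 58

  a_2 = -1·4 + -2·3 = -10
  a_3 = -1·-10 + -2·4 = 2
  a_4 = -1·2 + -2·-10 = 18
  a_5 = -1·18 + -2·2 = -22
  a_6 = -1·-22 + -2·18 = -14
  a_7 = -1·-14 + -2·-22 = 58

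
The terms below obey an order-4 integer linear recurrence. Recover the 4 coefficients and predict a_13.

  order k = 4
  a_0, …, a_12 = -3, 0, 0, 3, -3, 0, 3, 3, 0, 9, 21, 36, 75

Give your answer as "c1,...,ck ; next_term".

  a_4 = 1·3 + 1·0 + 2·0 + 2·-3 = -3
  a_5 = 1·-3 + 1·3 + 2·0 + 2·0 = 0
  a_6 = 1·0 + 1·-3 + 2·3 + 2·0 = 3
  a_7 = 1·3 + 1·0 + 2·-3 + 2·3 = 3
  a_8 = 1·3 + 1·3 + 2·0 + 2·-3 = 0
  a_9 = 1·0 + 1·3 + 2·3 + 2·0 = 9
  a_10 = 1·9 + 1·0 + 2·3 + 2·3 = 21
  a_11 = 1·21 + 1·9 + 2·0 + 2·3 = 36
  a_12 = 1·36 + 1·21 + 2·9 + 2·0 = 75
  a_13 = 1·75 + 1·36 + 2·21 + 2·9 = 171

1,1,2,2 ; 171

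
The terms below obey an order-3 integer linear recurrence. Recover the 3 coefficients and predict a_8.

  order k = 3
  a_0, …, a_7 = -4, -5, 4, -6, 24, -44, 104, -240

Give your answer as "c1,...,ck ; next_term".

-1,2,-2 ; 536

  a_3 = -1·4 + 2·-5 + -2·-4 = -6
  a_4 = -1·-6 + 2·4 + -2·-5 = 24
  a_5 = -1·24 + 2·-6 + -2·4 = -44
  a_6 = -1·-44 + 2·24 + -2·-6 = 104
  a_7 = -1·104 + 2·-44 + -2·24 = -240
  a_8 = -1·-240 + 2·104 + -2·-44 = 536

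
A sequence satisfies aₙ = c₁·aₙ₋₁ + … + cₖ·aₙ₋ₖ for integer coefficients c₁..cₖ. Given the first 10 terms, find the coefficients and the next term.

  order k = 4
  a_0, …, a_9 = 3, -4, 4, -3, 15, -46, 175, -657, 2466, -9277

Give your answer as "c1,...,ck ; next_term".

-3,3,0,-2 ; 34879

  a_4 = -3·-3 + 3·4 + 0·-4 + -2·3 = 15
  a_5 = -3·15 + 3·-3 + 0·4 + -2·-4 = -46
  a_6 = -3·-46 + 3·15 + 0·-3 + -2·4 = 175
  a_7 = -3·175 + 3·-46 + 0·15 + -2·-3 = -657
  a_8 = -3·-657 + 3·175 + 0·-46 + -2·15 = 2466
  a_9 = -3·2466 + 3·-657 + 0·175 + -2·-46 = -9277
  a_10 = -3·-9277 + 3·2466 + 0·-657 + -2·175 = 34879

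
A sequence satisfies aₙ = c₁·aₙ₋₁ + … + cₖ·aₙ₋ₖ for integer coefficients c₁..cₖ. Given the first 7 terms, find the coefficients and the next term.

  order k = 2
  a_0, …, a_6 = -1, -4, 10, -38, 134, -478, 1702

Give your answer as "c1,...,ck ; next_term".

  a_2 = -3·-4 + 2·-1 = 10
  a_3 = -3·10 + 2·-4 = -38
  a_4 = -3·-38 + 2·10 = 134
  a_5 = -3·134 + 2·-38 = -478
  a_6 = -3·-478 + 2·134 = 1702
  a_7 = -3·1702 + 2·-478 = -6062

-3,2 ; -6062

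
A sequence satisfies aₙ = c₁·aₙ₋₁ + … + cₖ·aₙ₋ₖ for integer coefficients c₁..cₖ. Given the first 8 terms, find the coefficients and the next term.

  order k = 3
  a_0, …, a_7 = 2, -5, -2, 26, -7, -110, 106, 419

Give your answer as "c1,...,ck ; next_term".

0,-4,3 ; -754

  a_3 = 0·-2 + -4·-5 + 3·2 = 26
  a_4 = 0·26 + -4·-2 + 3·-5 = -7
  a_5 = 0·-7 + -4·26 + 3·-2 = -110
  a_6 = 0·-110 + -4·-7 + 3·26 = 106
  a_7 = 0·106 + -4·-110 + 3·-7 = 419
  a_8 = 0·419 + -4·106 + 3·-110 = -754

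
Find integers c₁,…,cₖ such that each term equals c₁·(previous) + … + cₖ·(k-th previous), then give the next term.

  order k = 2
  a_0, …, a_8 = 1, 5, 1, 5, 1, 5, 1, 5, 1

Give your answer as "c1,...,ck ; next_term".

0,1 ; 5

  a_2 = 0·5 + 1·1 = 1
  a_3 = 0·1 + 1·5 = 5
  a_4 = 0·5 + 1·1 = 1
  a_5 = 0·1 + 1·5 = 5
  a_6 = 0·5 + 1·1 = 1
  a_7 = 0·1 + 1·5 = 5
  a_8 = 0·5 + 1·1 = 1
  a_9 = 0·1 + 1·5 = 5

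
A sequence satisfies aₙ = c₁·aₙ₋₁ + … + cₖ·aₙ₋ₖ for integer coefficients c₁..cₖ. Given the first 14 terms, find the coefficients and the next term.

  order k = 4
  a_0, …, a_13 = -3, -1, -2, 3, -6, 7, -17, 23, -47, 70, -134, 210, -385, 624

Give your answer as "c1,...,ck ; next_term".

0,2,-1,1 ; -1114

  a_4 = 0·3 + 2·-2 + -1·-1 + 1·-3 = -6
  a_5 = 0·-6 + 2·3 + -1·-2 + 1·-1 = 7
  a_6 = 0·7 + 2·-6 + -1·3 + 1·-2 = -17
  a_7 = 0·-17 + 2·7 + -1·-6 + 1·3 = 23
  a_8 = 0·23 + 2·-17 + -1·7 + 1·-6 = -47
  a_9 = 0·-47 + 2·23 + -1·-17 + 1·7 = 70
  a_10 = 0·70 + 2·-47 + -1·23 + 1·-17 = -134
  a_11 = 0·-134 + 2·70 + -1·-47 + 1·23 = 210
  a_12 = 0·210 + 2·-134 + -1·70 + 1·-47 = -385
  a_13 = 0·-385 + 2·210 + -1·-134 + 1·70 = 624
  a_14 = 0·624 + 2·-385 + -1·210 + 1·-134 = -1114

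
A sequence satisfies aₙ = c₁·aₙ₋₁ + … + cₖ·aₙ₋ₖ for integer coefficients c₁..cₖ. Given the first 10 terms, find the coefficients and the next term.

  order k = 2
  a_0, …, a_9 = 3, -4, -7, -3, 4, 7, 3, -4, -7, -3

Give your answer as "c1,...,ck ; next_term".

  a_2 = 1·-4 + -1·3 = -7
  a_3 = 1·-7 + -1·-4 = -3
  a_4 = 1·-3 + -1·-7 = 4
  a_5 = 1·4 + -1·-3 = 7
  a_6 = 1·7 + -1·4 = 3
  a_7 = 1·3 + -1·7 = -4
  a_8 = 1·-4 + -1·3 = -7
  a_9 = 1·-7 + -1·-4 = -3
  a_10 = 1·-3 + -1·-7 = 4

1,-1 ; 4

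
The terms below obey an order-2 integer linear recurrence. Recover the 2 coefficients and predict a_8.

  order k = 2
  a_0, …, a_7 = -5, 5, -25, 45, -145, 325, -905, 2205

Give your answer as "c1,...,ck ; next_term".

-1,4 ; -5825

  a_2 = -1·5 + 4·-5 = -25
  a_3 = -1·-25 + 4·5 = 45
  a_4 = -1·45 + 4·-25 = -145
  a_5 = -1·-145 + 4·45 = 325
  a_6 = -1·325 + 4·-145 = -905
  a_7 = -1·-905 + 4·325 = 2205
  a_8 = -1·2205 + 4·-905 = -5825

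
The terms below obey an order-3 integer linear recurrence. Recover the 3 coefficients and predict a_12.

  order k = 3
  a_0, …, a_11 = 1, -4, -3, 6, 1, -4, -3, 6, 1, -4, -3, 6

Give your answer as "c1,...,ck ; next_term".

-1,-1,-1 ; 1

  a_3 = -1·-3 + -1·-4 + -1·1 = 6
  a_4 = -1·6 + -1·-3 + -1·-4 = 1
  a_5 = -1·1 + -1·6 + -1·-3 = -4
  a_6 = -1·-4 + -1·1 + -1·6 = -3
  a_7 = -1·-3 + -1·-4 + -1·1 = 6
  a_8 = -1·6 + -1·-3 + -1·-4 = 1
  a_9 = -1·1 + -1·6 + -1·-3 = -4
  a_10 = -1·-4 + -1·1 + -1·6 = -3
  a_11 = -1·-3 + -1·-4 + -1·1 = 6
  a_12 = -1·6 + -1·-3 + -1·-4 = 1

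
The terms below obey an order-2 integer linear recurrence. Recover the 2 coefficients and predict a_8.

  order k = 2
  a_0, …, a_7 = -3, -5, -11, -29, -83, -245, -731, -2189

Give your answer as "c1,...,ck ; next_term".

4,-3 ; -6563

  a_2 = 4·-5 + -3·-3 = -11
  a_3 = 4·-11 + -3·-5 = -29
  a_4 = 4·-29 + -3·-11 = -83
  a_5 = 4·-83 + -3·-29 = -245
  a_6 = 4·-245 + -3·-83 = -731
  a_7 = 4·-731 + -3·-245 = -2189
  a_8 = 4·-2189 + -3·-731 = -6563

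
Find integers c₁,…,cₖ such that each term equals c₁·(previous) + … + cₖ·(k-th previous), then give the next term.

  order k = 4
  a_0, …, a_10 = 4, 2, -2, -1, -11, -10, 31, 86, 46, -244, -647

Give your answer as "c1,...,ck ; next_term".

1,-3,-2,-3 ; -265

  a_4 = 1·-1 + -3·-2 + -2·2 + -3·4 = -11
  a_5 = 1·-11 + -3·-1 + -2·-2 + -3·2 = -10
  a_6 = 1·-10 + -3·-11 + -2·-1 + -3·-2 = 31
  a_7 = 1·31 + -3·-10 + -2·-11 + -3·-1 = 86
  a_8 = 1·86 + -3·31 + -2·-10 + -3·-11 = 46
  a_9 = 1·46 + -3·86 + -2·31 + -3·-10 = -244
  a_10 = 1·-244 + -3·46 + -2·86 + -3·31 = -647
  a_11 = 1·-647 + -3·-244 + -2·46 + -3·86 = -265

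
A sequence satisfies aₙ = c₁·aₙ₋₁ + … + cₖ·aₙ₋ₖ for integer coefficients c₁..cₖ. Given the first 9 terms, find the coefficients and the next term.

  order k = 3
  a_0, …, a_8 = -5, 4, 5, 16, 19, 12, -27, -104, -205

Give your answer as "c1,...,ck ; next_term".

  a_3 = 2·5 + -1·4 + -2·-5 = 16
  a_4 = 2·16 + -1·5 + -2·4 = 19
  a_5 = 2·19 + -1·16 + -2·5 = 12
  a_6 = 2·12 + -1·19 + -2·16 = -27
  a_7 = 2·-27 + -1·12 + -2·19 = -104
  a_8 = 2·-104 + -1·-27 + -2·12 = -205
  a_9 = 2·-205 + -1·-104 + -2·-27 = -252

2,-1,-2 ; -252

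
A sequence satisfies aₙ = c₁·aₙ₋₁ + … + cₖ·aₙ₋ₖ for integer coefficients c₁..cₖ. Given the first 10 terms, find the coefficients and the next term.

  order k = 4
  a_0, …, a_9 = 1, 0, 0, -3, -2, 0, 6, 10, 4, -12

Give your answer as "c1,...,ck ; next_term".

  a_4 = 0·-3 + 0·0 + -2·0 + -2·1 = -2
  a_5 = 0·-2 + 0·-3 + -2·0 + -2·0 = 0
  a_6 = 0·0 + 0·-2 + -2·-3 + -2·0 = 6
  a_7 = 0·6 + 0·0 + -2·-2 + -2·-3 = 10
  a_8 = 0·10 + 0·6 + -2·0 + -2·-2 = 4
  a_9 = 0·4 + 0·10 + -2·6 + -2·0 = -12
  a_10 = 0·-12 + 0·4 + -2·10 + -2·6 = -32

0,0,-2,-2 ; -32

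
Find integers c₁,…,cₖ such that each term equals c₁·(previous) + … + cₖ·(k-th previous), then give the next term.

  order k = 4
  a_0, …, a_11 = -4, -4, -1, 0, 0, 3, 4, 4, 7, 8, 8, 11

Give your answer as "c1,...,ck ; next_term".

1,0,1,-1 ; 12

  a_4 = 1·0 + 0·-1 + 1·-4 + -1·-4 = 0
  a_5 = 1·0 + 0·0 + 1·-1 + -1·-4 = 3
  a_6 = 1·3 + 0·0 + 1·0 + -1·-1 = 4
  a_7 = 1·4 + 0·3 + 1·0 + -1·0 = 4
  a_8 = 1·4 + 0·4 + 1·3 + -1·0 = 7
  a_9 = 1·7 + 0·4 + 1·4 + -1·3 = 8
  a_10 = 1·8 + 0·7 + 1·4 + -1·4 = 8
  a_11 = 1·8 + 0·8 + 1·7 + -1·4 = 11
  a_12 = 1·11 + 0·8 + 1·8 + -1·7 = 12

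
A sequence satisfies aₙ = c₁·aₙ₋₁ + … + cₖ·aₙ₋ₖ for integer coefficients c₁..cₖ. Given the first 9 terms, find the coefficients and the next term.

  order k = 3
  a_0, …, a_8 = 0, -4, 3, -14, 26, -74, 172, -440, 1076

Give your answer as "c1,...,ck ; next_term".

  a_3 = -2·3 + 2·-4 + 2·0 = -14
  a_4 = -2·-14 + 2·3 + 2·-4 = 26
  a_5 = -2·26 + 2·-14 + 2·3 = -74
  a_6 = -2·-74 + 2·26 + 2·-14 = 172
  a_7 = -2·172 + 2·-74 + 2·26 = -440
  a_8 = -2·-440 + 2·172 + 2·-74 = 1076
  a_9 = -2·1076 + 2·-440 + 2·172 = -2688

-2,2,2 ; -2688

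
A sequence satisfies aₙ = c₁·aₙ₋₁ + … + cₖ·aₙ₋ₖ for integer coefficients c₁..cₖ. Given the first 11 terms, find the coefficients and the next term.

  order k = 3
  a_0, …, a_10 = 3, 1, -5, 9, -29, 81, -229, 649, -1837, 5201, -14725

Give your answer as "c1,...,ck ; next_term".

  a_3 = -2·-5 + 2·1 + -1·3 = 9
  a_4 = -2·9 + 2·-5 + -1·1 = -29
  a_5 = -2·-29 + 2·9 + -1·-5 = 81
  a_6 = -2·81 + 2·-29 + -1·9 = -229
  a_7 = -2·-229 + 2·81 + -1·-29 = 649
  a_8 = -2·649 + 2·-229 + -1·81 = -1837
  a_9 = -2·-1837 + 2·649 + -1·-229 = 5201
  a_10 = -2·5201 + 2·-1837 + -1·649 = -14725
  a_11 = -2·-14725 + 2·5201 + -1·-1837 = 41689

-2,2,-1 ; 41689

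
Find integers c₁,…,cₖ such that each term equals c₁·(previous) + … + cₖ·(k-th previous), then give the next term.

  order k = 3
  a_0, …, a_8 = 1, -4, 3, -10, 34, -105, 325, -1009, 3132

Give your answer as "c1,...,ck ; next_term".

-3,0,-1 ; -9721

  a_3 = -3·3 + 0·-4 + -1·1 = -10
  a_4 = -3·-10 + 0·3 + -1·-4 = 34
  a_5 = -3·34 + 0·-10 + -1·3 = -105
  a_6 = -3·-105 + 0·34 + -1·-10 = 325
  a_7 = -3·325 + 0·-105 + -1·34 = -1009
  a_8 = -3·-1009 + 0·325 + -1·-105 = 3132
  a_9 = -3·3132 + 0·-1009 + -1·325 = -9721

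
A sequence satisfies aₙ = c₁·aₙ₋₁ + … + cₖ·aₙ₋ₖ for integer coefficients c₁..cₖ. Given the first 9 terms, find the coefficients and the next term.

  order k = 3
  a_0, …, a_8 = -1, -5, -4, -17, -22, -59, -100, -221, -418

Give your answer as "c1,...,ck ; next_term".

  a_3 = 0·-4 + 3·-5 + 2·-1 = -17
  a_4 = 0·-17 + 3·-4 + 2·-5 = -22
  a_5 = 0·-22 + 3·-17 + 2·-4 = -59
  a_6 = 0·-59 + 3·-22 + 2·-17 = -100
  a_7 = 0·-100 + 3·-59 + 2·-22 = -221
  a_8 = 0·-221 + 3·-100 + 2·-59 = -418
  a_9 = 0·-418 + 3·-221 + 2·-100 = -863

0,3,2 ; -863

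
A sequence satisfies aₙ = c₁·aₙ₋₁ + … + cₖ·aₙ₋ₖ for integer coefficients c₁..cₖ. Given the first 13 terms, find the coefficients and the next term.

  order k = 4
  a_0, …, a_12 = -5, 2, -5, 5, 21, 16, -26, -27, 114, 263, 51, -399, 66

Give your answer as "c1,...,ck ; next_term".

  a_4 = 2·5 + -3·-5 + 3·2 + 2·-5 = 21
  a_5 = 2·21 + -3·5 + 3·-5 + 2·2 = 16
  a_6 = 2·16 + -3·21 + 3·5 + 2·-5 = -26
  a_7 = 2·-26 + -3·16 + 3·21 + 2·5 = -27
  a_8 = 2·-27 + -3·-26 + 3·16 + 2·21 = 114
  a_9 = 2·114 + -3·-27 + 3·-26 + 2·16 = 263
  a_10 = 2·263 + -3·114 + 3·-27 + 2·-26 = 51
  a_11 = 2·51 + -3·263 + 3·114 + 2·-27 = -399
  a_12 = 2·-399 + -3·51 + 3·263 + 2·114 = 66
  a_13 = 2·66 + -3·-399 + 3·51 + 2·263 = 2008

2,-3,3,2 ; 2008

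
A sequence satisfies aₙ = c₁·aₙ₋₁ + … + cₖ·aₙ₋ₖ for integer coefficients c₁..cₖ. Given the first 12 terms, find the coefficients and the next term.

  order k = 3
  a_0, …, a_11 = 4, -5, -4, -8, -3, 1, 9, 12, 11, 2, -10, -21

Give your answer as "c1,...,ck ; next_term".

1,0,-1 ; -23

  a_3 = 1·-4 + 0·-5 + -1·4 = -8
  a_4 = 1·-8 + 0·-4 + -1·-5 = -3
  a_5 = 1·-3 + 0·-8 + -1·-4 = 1
  a_6 = 1·1 + 0·-3 + -1·-8 = 9
  a_7 = 1·9 + 0·1 + -1·-3 = 12
  a_8 = 1·12 + 0·9 + -1·1 = 11
  a_9 = 1·11 + 0·12 + -1·9 = 2
  a_10 = 1·2 + 0·11 + -1·12 = -10
  a_11 = 1·-10 + 0·2 + -1·11 = -21
  a_12 = 1·-21 + 0·-10 + -1·2 = -23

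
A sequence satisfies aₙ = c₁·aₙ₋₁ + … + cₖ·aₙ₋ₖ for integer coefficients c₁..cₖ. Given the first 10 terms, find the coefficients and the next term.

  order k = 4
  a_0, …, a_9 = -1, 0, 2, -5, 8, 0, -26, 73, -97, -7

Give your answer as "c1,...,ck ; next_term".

  a_4 = -1·-5 + 0·2 + 4·0 + -3·-1 = 8
  a_5 = -1·8 + 0·-5 + 4·2 + -3·0 = 0
  a_6 = -1·0 + 0·8 + 4·-5 + -3·2 = -26
  a_7 = -1·-26 + 0·0 + 4·8 + -3·-5 = 73
  a_8 = -1·73 + 0·-26 + 4·0 + -3·8 = -97
  a_9 = -1·-97 + 0·73 + 4·-26 + -3·0 = -7
  a_10 = -1·-7 + 0·-97 + 4·73 + -3·-26 = 377

-1,0,4,-3 ; 377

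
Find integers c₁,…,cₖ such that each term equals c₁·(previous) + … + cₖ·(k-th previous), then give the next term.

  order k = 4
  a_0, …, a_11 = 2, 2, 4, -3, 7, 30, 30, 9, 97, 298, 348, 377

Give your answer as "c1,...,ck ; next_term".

  a_4 = 1·-3 + -1·4 + 3·2 + 4·2 = 7
  a_5 = 1·7 + -1·-3 + 3·4 + 4·2 = 30
  a_6 = 1·30 + -1·7 + 3·-3 + 4·4 = 30
  a_7 = 1·30 + -1·30 + 3·7 + 4·-3 = 9
  a_8 = 1·9 + -1·30 + 3·30 + 4·7 = 97
  a_9 = 1·97 + -1·9 + 3·30 + 4·30 = 298
  a_10 = 1·298 + -1·97 + 3·9 + 4·30 = 348
  a_11 = 1·348 + -1·298 + 3·97 + 4·9 = 377
  a_12 = 1·377 + -1·348 + 3·298 + 4·97 = 1311

1,-1,3,4 ; 1311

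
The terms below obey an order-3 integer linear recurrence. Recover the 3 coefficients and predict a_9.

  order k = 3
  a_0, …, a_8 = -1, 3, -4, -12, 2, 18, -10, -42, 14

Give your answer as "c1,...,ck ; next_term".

  a_3 = 1·-4 + -2·3 + 2·-1 = -12
  a_4 = 1·-12 + -2·-4 + 2·3 = 2
  a_5 = 1·2 + -2·-12 + 2·-4 = 18
  a_6 = 1·18 + -2·2 + 2·-12 = -10
  a_7 = 1·-10 + -2·18 + 2·2 = -42
  a_8 = 1·-42 + -2·-10 + 2·18 = 14
  a_9 = 1·14 + -2·-42 + 2·-10 = 78

1,-2,2 ; 78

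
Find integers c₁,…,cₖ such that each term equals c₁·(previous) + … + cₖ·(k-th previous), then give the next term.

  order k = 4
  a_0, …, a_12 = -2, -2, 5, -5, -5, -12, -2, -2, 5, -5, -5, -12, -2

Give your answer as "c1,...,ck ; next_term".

1,0,-1,1 ; -2

  a_4 = 1·-5 + 0·5 + -1·-2 + 1·-2 = -5
  a_5 = 1·-5 + 0·-5 + -1·5 + 1·-2 = -12
  a_6 = 1·-12 + 0·-5 + -1·-5 + 1·5 = -2
  a_7 = 1·-2 + 0·-12 + -1·-5 + 1·-5 = -2
  a_8 = 1·-2 + 0·-2 + -1·-12 + 1·-5 = 5
  a_9 = 1·5 + 0·-2 + -1·-2 + 1·-12 = -5
  a_10 = 1·-5 + 0·5 + -1·-2 + 1·-2 = -5
  a_11 = 1·-5 + 0·-5 + -1·5 + 1·-2 = -12
  a_12 = 1·-12 + 0·-5 + -1·-5 + 1·5 = -2
  a_13 = 1·-2 + 0·-12 + -1·-5 + 1·-5 = -2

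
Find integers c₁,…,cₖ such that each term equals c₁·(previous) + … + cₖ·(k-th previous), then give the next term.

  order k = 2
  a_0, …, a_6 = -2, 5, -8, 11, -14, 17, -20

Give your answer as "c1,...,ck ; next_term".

-2,-1 ; 23

  a_2 = -2·5 + -1·-2 = -8
  a_3 = -2·-8 + -1·5 = 11
  a_4 = -2·11 + -1·-8 = -14
  a_5 = -2·-14 + -1·11 = 17
  a_6 = -2·17 + -1·-14 = -20
  a_7 = -2·-20 + -1·17 = 23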